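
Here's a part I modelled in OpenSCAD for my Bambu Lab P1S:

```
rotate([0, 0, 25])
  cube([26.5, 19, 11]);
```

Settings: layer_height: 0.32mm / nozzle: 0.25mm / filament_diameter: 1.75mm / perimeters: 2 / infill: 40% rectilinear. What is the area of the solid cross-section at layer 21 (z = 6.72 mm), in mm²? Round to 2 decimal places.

503.50 mm²

At z = 6.72 mm: the cube (footprint 26.5×19) is included at this height (area 503.50 mm²); (whole slice rotated 25° about Z — lengths, areas and connectivity unchanged). Overall, the cross-section is a single solid region. Net area = 503.50 mm².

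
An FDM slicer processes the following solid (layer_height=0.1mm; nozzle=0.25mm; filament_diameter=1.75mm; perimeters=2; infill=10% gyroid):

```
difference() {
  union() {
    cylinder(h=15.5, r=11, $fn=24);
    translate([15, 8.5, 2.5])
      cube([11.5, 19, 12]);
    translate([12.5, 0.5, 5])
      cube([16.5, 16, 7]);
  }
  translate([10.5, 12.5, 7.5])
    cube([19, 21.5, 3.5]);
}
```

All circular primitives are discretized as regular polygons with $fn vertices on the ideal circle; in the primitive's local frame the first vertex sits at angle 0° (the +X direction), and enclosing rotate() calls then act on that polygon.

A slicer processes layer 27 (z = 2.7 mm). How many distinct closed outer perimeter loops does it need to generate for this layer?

At z = 2.7 mm: the cylinder: section is a regular 24-gon, circumradius r=11; the cube at (15, 8.5) is present — its section is the full 11.5×19 rectangle; the cube at (12.5, 0.5) is absent (z outside [5, 12]); Taking the union: the 2 present regions are separate (no shared area or edge), so areas and boundary lengths simply add and each stays a separate island — 2 connected regions; the cube at (10.5, 12.5) is not intersected at this z (z outside [7.5, 11]); Taking the first minus the rest: none of the subtracted shapes is present at this height, so the result so far is unchanged — 2 connected regions. The result has 2 disconnected regions.

2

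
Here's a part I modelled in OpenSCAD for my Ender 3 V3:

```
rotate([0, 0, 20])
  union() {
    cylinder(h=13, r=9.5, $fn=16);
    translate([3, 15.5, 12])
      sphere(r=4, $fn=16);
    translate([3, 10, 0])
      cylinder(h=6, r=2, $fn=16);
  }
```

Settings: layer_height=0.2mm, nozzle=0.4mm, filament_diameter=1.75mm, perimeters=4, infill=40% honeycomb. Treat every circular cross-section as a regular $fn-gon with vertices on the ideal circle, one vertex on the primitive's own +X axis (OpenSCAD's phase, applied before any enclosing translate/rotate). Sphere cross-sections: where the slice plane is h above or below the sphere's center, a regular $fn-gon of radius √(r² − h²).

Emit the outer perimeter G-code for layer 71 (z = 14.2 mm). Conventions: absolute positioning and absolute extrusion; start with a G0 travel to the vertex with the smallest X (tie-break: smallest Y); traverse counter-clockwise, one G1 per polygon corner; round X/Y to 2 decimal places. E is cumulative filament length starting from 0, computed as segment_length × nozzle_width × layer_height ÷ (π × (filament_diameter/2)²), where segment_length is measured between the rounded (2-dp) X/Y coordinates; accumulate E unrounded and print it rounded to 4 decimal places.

At z = 14.2 mm: the cylinder is not intersected at this z (z outside [0, 13]); the sphere at (3, 15.5): section is a regular 16-gon, circumradius = √(r²−h²) = √(4²−2.2²) = 3.341; the cylinder at (3, 10) does not reach this height (z outside [0, 6]); Merging all regions: only the r=4 sphere at (3, 15.5) is present, so the union is just that shape — 1 connected region; (whole slice rotated 20° about Z — lengths, areas and connectivity unchanged). The outline is a single polygon with 16 vertices. Extrusion per mm of travel: 0.4 × 0.2 / (π × 0.875²) = 0.033260. Accumulating E over each segment gives final E = 0.6938.

G0 X-5.82 Y15.74 Z14.20
G1 X-5.62 Y14.45 E0.0434
G1 X-4.95 Y13.33 E0.0868
G1 X-3.89 Y12.56 E0.1304
G1 X-2.63 Y12.25 E0.1736
G1 X-1.34 Y12.45 E0.2170
G1 X-0.23 Y13.13 E0.2603
G1 X0.55 Y14.18 E0.3038
G1 X0.86 Y15.45 E0.3473
G1 X0.66 Y16.73 E0.3903
G1 X-0.02 Y17.85 E0.4339
G1 X-1.07 Y18.62 E0.4772
G1 X-2.34 Y18.93 E0.5207
G1 X-3.62 Y18.73 E0.5638
G1 X-4.74 Y18.05 E0.6074
G1 X-5.51 Y17.00 E0.6507
G1 X-5.82 Y15.74 E0.6938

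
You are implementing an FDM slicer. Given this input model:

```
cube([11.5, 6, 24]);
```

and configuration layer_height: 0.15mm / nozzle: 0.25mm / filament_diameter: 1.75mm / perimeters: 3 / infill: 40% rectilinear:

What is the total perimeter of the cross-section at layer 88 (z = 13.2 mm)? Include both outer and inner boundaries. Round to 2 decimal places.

At z = 13.2 mm: the 11.5×6 cube contributes its full rectangle (perimeter 35.00 mm). Overall, the cross-section is a single solid region. Total boundary length (outer) = 35.00 mm.

35.00 mm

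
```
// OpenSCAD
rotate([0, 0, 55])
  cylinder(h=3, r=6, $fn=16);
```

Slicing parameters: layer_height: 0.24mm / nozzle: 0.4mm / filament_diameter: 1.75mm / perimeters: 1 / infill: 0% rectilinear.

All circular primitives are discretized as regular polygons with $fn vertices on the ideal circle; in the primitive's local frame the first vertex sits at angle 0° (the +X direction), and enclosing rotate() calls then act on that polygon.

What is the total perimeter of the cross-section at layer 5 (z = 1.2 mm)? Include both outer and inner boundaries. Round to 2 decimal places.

At z = 1.2 mm: the r=6 cylinder contributes a regular 16-gon of circumradius 6 (perimeter = 2·16·6.000·sin(180°/16) = 37.46 mm); (whole slice rotated 55° about Z — lengths, areas and connectivity unchanged). Overall, the cross-section is a single solid region. Total boundary length (outer) = 37.46 mm.

37.46 mm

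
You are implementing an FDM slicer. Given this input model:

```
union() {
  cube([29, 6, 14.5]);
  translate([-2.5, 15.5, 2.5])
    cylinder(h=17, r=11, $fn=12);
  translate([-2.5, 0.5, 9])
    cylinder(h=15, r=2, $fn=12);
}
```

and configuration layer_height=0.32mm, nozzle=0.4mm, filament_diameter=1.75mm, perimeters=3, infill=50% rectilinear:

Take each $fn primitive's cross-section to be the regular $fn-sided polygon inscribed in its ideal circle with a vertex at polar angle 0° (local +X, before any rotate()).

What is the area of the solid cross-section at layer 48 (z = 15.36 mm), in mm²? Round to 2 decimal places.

At z = 15.36 mm: the cube does not reach this height (z outside [0, 14.5]); the cylinder at (-2.5, 15.5): section is a regular 12-gon, circumradius r=11 (area = (12/2)·11.000²·sin(360°/12) = 363.00 mm²); the r=2 cylinder at (-2.5, 0.5) gives a regular 12-gon of circumradius 2 (constant along its height) (area = (12/2)·2.000²·sin(360°/12) = 12.00 mm²); Taking the union: the 2 present regions are separate (no shared area or edge), so areas and boundary lengths simply add and each stays a separate island — area = 375.00 mm². Overall, the cross-section has 2 separate islands. Net area = 375.00 mm².

375.00 mm²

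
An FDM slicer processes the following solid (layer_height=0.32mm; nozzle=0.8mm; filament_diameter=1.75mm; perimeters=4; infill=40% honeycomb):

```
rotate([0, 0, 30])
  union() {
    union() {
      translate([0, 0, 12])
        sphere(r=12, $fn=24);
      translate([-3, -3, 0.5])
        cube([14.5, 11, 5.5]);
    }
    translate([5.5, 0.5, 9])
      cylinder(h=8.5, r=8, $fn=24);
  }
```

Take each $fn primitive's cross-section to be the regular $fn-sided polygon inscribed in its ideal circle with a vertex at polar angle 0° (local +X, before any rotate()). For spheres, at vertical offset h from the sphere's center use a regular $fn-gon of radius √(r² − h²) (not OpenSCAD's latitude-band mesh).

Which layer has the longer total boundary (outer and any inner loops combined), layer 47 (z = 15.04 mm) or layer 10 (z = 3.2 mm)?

layer 47 (z = 15.04 mm)

Layer 47 (z = 15.04): the r=12 sphere contributes a regular 24-gon of circumradius √(12²−3.04²) = 11.609 (perimeter = 2·24·11.609·sin(180°/24) = 72.73 mm); the cube at (-3, -3) does not reach this height (z outside [0.5, 6]); Taking the union: only the r=12 sphere is present, so the union is just that shape — boundary = 72.73 mm; the r=8 cylinder at (5.5, 0.5) contributes a regular 24-gon of circumradius 8 (perimeter = 2·24·8.000·sin(180°/24) = 50.12 mm); Merging all regions: the regions partially overlap (shared area 177.99 mm²), so the edge portions inside another operand are dropped and the merged outline is re-measured after clipping — boundary = 75.00 mm; (whole slice rotated 30° about Z — lengths, areas and connectivity unchanged). So its perimeter = 75.00 mm. Layer 10 (z = 3.2): the sphere: section is a regular 24-gon, circumradius = √(r²−h²) = √(12²−8.8²) = 8.158 (perimeter = 2·24·8.158·sin(180°/24) = 51.11 mm); the 14.5×11 cube at (-3, -3) contributes its full rectangle (perimeter 51.00 mm); Combining (union): the regions partially overlap (shared area 108.03 mm²), so the edge portions inside another operand are dropped and the merged outline is re-measured after clipping — boundary = 62.15 mm; the cylinder at (5.5, 0.5) is not intersected at this z (z outside [9, 17.5]); Combining (union): only the result so far is present, so the union is just that shape — boundary = 62.15 mm; (whole slice rotated 30° about Z — lengths, areas and connectivity unchanged). So its perimeter = 62.15 mm. Layer 47 is larger (75.00 vs 62.15 mm).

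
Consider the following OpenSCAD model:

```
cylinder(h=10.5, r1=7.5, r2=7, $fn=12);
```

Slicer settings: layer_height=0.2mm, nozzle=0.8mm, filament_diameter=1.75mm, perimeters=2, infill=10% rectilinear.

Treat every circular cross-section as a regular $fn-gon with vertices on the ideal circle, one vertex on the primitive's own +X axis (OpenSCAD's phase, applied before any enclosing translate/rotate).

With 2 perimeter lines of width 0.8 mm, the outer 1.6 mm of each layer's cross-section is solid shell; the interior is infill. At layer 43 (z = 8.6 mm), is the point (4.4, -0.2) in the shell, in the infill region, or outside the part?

infill

At z = 8.6 mm: the cone (r1=7.5→r2=7) has section circumradius 7.090 here — a regular 12-gon. Overall, the cross-section is a single solid region. The nearest boundary edge runs (6.14, -3.55)→(7.09, 0.00); distance from the point to it = 2.55 mm. The point is inside the cross-section and 2.55 mm from the nearest boundary — more than the 1.6 mm shell width (2 × 0.8), so it's in the infill interior.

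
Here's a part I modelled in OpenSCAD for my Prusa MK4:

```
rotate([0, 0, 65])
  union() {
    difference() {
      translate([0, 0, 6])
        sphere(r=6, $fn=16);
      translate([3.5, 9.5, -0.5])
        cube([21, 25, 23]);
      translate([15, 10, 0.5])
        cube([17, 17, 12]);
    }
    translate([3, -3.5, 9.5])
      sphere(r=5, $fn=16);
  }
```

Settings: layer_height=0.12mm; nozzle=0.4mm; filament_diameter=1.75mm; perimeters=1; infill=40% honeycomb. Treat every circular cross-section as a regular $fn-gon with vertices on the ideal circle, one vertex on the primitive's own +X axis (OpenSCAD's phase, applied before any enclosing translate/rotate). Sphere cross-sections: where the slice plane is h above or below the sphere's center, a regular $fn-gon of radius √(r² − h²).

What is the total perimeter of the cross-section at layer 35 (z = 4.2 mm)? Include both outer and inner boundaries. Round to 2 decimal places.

35.73 mm

At z = 4.2 mm: the r=6 sphere contributes a regular 16-gon of circumradius √(6²−1.8²) = 5.724 (perimeter = 2·16·5.724·sin(180°/16) = 35.73 mm); the 21×25 cube at (3.5, 9.5) contributes its full rectangle (perimeter 92.00 mm); the 17×17 cube at (15, 10) contributes its full rectangle (perimeter 68.00 mm); Taking the first minus the rest: starting from the r=6 sphere, the 21×25 cube at (3.5, 9.5) misses the remaining region (no effect); the 17×17 cube at (15, 10) misses the remaining region (no effect) — boundary = 35.73 mm; the sphere at (3, -3.5) is absent (|z−center|=5.300 > r=5); Combining (union): only that combined region is present, so the union is just that shape — boundary = 35.73 mm; (rotated 65° about Z; rotation is an isometry so areas/perimeters/island counts are preserved). Overall, the cross-section is a single solid region. Total boundary length (outer) = 35.73 mm.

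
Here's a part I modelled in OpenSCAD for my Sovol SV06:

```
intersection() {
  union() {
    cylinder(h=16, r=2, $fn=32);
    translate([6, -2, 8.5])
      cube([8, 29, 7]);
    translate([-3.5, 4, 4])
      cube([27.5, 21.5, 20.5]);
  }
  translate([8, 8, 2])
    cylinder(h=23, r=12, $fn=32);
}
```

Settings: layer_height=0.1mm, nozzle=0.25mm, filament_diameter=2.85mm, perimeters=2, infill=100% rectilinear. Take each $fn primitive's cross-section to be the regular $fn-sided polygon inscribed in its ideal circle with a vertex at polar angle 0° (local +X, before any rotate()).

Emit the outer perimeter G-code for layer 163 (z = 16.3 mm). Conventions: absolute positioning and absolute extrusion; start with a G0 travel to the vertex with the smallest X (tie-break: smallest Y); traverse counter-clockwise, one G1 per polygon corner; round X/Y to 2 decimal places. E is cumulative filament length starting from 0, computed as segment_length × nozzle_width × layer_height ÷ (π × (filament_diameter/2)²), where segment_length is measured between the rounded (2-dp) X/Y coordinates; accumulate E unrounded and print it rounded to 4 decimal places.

At z = 16.3 mm: the cylinder is not intersected at this z (z outside [0, 16]); the cube at (6, -2) does not reach this height (z outside [8.5, 15.5]); the cube at (-3.5, 4) is present — its section is the full 27.5×21.5 rectangle; Merging all regions: only the 27.5×21.5 cube at (-3.5, 4) is present, so the union is just that shape — 1 connected region; the r=12 cylinder at (8, 8) gives a regular 32-gon of circumradius 12 (constant along its height); Keeping only the common overlap: the r=12 cylinder at (8, 8) partially overlaps the result so far; clipping to the common part keeps 316.56 mm² — 1 connected region. The outline is a single polygon with 20 vertices. Extrusion per mm of travel: 0.25 × 0.1 / (π × 1.425²) = 0.003919. Accumulating E over each segment gives final E = 0.2675.

G0 X-3.50 Y4.77 Z16.30
G1 X-3.27 Y4.00 E0.0031
G1 X19.27 Y4.00 E0.0915
G1 X19.77 Y5.66 E0.0983
G1 X20.00 Y8.00 E0.1075
G1 X19.77 Y10.34 E0.1167
G1 X19.09 Y12.59 E0.1259
G1 X17.98 Y14.67 E0.1352
G1 X16.49 Y16.49 E0.1444
G1 X14.67 Y17.98 E0.1536
G1 X12.59 Y19.09 E0.1628
G1 X10.34 Y19.77 E0.1720
G1 X8.00 Y20.00 E0.1813
G1 X5.66 Y19.77 E0.1905
G1 X3.41 Y19.09 E0.1997
G1 X1.33 Y17.98 E0.2089
G1 X-0.49 Y16.49 E0.2181
G1 X-1.98 Y14.67 E0.2274
G1 X-3.09 Y12.59 E0.2366
G1 X-3.50 Y11.23 E0.2422
G1 X-3.50 Y4.77 E0.2675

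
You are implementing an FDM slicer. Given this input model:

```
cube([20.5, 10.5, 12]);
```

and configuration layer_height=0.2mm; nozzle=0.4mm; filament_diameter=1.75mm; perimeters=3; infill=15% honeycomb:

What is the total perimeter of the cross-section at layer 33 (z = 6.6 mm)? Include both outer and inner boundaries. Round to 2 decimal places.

At z = 6.6 mm: the 20.5×10.5 cube contributes its full rectangle (perimeter 62.00 mm). Overall, the cross-section is a single solid region. Total boundary length (outer) = 62.00 mm.

62.00 mm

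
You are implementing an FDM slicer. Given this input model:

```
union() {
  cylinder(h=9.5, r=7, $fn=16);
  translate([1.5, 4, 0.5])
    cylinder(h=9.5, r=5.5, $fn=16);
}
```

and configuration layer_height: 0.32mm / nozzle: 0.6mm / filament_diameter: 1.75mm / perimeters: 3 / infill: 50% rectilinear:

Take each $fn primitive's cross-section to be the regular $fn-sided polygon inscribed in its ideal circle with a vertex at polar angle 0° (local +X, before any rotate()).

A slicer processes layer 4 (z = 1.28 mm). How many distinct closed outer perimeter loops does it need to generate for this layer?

1

At z = 1.28 mm: the r=7 cylinder contributes a regular 16-gon of circumradius 7; the r=5.5 cylinder at (1.5, 4) contributes a regular 16-gon of circumradius 5.5; Combining (union): the regions partially overlap (shared area 66.31 mm²), so overlapping operands fuse into one piece — 1 connected region. The result has 1 disconnected region.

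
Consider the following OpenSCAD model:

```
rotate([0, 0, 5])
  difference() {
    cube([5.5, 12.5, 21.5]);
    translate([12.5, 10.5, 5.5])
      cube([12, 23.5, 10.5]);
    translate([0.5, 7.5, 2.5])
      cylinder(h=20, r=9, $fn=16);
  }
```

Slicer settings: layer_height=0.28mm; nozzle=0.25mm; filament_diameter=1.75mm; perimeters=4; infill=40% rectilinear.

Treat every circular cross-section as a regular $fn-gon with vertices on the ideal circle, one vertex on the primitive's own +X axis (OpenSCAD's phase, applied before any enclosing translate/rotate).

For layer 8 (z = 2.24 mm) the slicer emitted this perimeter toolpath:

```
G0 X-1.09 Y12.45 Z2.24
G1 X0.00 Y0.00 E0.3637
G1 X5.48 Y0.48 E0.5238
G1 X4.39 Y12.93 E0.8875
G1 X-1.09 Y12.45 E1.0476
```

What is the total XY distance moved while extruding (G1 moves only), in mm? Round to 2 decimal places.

36.00 mm

Sum the Euclidean lengths of each G1 segment: total = 36.00 mm.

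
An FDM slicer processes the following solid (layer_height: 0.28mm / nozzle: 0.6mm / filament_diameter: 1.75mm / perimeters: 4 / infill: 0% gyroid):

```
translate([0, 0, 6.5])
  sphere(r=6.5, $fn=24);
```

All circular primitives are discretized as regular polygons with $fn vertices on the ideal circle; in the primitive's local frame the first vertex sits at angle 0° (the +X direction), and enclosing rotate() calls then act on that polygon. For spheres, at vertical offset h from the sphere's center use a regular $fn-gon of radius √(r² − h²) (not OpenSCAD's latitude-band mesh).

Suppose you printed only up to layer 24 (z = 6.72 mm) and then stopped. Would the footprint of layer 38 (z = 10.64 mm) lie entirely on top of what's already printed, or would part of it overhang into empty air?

Compare the two slices. At z = 6.72: the r=6.5 sphere slices to a regular 24-gon of circumradius 6.496 (√(r²−h²) with h=0.22 from center) (area = (24/2)·6.496²·sin(360°/24) = 131.07 mm²). At z = 10.64: the r=6.5 sphere contributes a regular 24-gon of circumradius √(6.5²−4.14²) = 5.011 (area = (24/2)·5.011²·sin(360°/24) = 77.99 mm²). Checking containment: the cross-section at z = 10.64 is a subset of the cross-section at z = 6.72.

entirely on top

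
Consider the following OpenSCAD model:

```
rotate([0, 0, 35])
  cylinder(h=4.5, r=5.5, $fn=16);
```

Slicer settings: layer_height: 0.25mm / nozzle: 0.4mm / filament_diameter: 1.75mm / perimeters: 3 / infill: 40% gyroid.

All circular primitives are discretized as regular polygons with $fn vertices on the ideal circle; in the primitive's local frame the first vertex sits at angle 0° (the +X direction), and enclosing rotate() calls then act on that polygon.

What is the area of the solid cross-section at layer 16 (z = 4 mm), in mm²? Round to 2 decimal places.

At z = 4 mm: the r=5.5 cylinder contributes a regular 16-gon of circumradius 5.5 (area = (16/2)·5.500²·sin(360°/16) = 92.61 mm²); (whole slice rotated 35° about Z — lengths, areas and connectivity unchanged). Overall, the cross-section is a single solid region. Net area = 92.61 mm².

92.61 mm²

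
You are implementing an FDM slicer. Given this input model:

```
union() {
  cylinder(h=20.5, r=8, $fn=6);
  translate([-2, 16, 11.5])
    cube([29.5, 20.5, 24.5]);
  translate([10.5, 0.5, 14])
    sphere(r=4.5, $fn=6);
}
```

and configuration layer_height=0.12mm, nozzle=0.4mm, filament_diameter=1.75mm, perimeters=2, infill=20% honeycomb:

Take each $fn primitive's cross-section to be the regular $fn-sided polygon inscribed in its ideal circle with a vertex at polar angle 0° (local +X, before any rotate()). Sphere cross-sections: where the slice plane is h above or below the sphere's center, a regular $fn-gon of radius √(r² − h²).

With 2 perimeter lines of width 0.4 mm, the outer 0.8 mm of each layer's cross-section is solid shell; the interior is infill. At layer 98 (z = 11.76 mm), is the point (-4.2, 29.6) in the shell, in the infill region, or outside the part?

At z = 11.76 mm: the r=8 cylinder gives a regular 6-gon of circumradius 8 (constant along its height); the cube at (-2, 16) is present — its section is the full 29.5×20.5 rectangle; the r=4.5 sphere at (10.5, 0.5) slices to a regular 6-gon of circumradius 3.903 (√(r²−h²) with h=2.24 from center); Taking the union: the regions partially overlap (shared area 1.63 mm²), so overlapping operands fuse into one piece — 2 connected regions. Overall, the cross-section has 2 separate islands. The nearest boundary edge runs (-2.00, 16.00)→(-2.00, 36.50); distance from the point to it = 2.20 mm. The point is not inside any of the regions above, so it lies outside the cross-section (2.20 mm from the nearest boundary).

outside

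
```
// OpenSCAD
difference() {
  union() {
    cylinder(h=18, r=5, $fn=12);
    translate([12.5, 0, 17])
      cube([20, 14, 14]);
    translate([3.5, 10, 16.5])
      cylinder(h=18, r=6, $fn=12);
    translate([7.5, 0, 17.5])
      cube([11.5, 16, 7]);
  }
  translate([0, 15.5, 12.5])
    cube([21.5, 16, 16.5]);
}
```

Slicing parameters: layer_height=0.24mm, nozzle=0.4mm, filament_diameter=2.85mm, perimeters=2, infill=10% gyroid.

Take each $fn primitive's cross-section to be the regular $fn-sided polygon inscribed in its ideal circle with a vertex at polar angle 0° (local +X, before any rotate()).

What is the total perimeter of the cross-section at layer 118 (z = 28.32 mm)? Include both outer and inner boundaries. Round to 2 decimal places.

At z = 28.32 mm: the cylinder is not intersected at this z (z outside [0, 18]); the cube at (12.5, 0) is present — its section is the full 20×14 rectangle (perimeter 68.00 mm); the r=6 cylinder at (3.5, 10) gives a regular 12-gon of circumradius 6 (constant along its height) (perimeter = 2·12·6.000·sin(180°/12) = 37.27 mm); the cube at (7.5, 0) is not intersected at this z (z outside [17.5, 24.5]); Merging all regions: the 2 present regions are separate (no shared area or edge), so areas and boundary lengths simply add and each stays a separate island — boundary = 105.27 mm; the cube at (0, 15.5) (footprint 21.5×16) is included at this height (perimeter 75.00 mm); Taking the first minus the rest: starting from the result so far, the 21.5×16 cube at (0, 15.5) partially overlaps it — only the 0.93 mm² overlap (of its 344.00 mm²) is removed, clipping the outline — boundary = 105.14 mm. Overall, the cross-section has 2 separate islands. Total boundary length (outer) = 105.14 mm.

105.14 mm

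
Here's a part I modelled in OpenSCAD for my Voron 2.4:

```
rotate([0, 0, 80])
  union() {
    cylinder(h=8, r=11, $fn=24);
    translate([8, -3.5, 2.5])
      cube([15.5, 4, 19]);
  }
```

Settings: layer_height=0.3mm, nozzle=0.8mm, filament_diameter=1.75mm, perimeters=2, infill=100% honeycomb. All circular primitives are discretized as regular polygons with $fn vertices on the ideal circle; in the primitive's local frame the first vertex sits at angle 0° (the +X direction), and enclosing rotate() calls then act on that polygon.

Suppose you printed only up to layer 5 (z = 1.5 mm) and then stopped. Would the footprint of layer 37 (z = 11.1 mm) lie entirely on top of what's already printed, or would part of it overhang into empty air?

part overhangs

Compare the two slices. At z = 1.5: the r=11 cylinder contributes a regular 24-gon of circumradius 11 (area = (24/2)·11.000²·sin(360°/24) = 375.81 mm²); the cube at (8, -3.5) is absent (z outside [2.5, 21.5]); Merging all regions: only the r=11 cylinder is present, so the union is just that shape — area = 375.81 mm²; (whole slice rotated 80° about Z — lengths, areas and connectivity unchanged). At z = 11.1: the cylinder is absent (z outside [0, 8]); the cube at (8, -3.5) is present — its section is the full 15.5×4 rectangle (area 62.00 mm²); Merging all regions: only the 15.5×4 cube at (8, -3.5) is present, so the union is just that shape — area = 62.00 mm²; (rotated 80° about Z; rotation is an isometry so areas/perimeters/island counts are preserved). Checking containment: at z = 11.1 the cross-section extends beyond the z = 1.5 cross-section by about 50.88 mm².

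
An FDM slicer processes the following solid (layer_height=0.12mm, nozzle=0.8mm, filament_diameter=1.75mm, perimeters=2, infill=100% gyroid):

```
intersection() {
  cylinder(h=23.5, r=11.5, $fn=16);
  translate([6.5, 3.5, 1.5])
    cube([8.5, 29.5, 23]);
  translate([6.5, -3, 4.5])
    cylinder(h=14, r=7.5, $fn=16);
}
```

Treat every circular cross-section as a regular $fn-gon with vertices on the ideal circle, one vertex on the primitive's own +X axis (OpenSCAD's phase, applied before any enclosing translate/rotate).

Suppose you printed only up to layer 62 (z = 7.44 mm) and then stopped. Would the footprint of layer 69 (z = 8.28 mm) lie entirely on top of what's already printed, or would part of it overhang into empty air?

Compare the two slices. At z = 7.44: the cylinder: section is a regular 16-gon, circumradius r=11.5 (area = (16/2)·11.500²·sin(360°/16) = 404.88 mm²); the cube at (6.5, 3.5) is present — its section is the full 8.5×29.5 rectangle (area 250.75 mm²); the r=7.5 cylinder at (6.5, -3) gives a regular 16-gon of circumradius 7.5 (constant along its height) (area = (16/2)·7.500²·sin(360°/16) = 172.21 mm²); After intersecting: the 8.5×29.5 cube at (6.5, 3.5) partially overlaps the r=11.5 cylinder; clipping to the common part keeps 15.42 mm²; the r=7.5 cylinder at (6.5, -3) partially overlaps the running intersection; clipping to the common part keeps 2.19 mm² — area = 2.19 mm². At z = 8.28: the r=11.5 cylinder contributes a regular 16-gon of circumradius 11.5 (area = (16/2)·11.500²·sin(360°/16) = 404.88 mm²); the 8.5×29.5 cube at (6.5, 3.5) contributes its full rectangle (area 250.75 mm²); the r=7.5 cylinder at (6.5, -3) gives a regular 16-gon of circumradius 7.5 (constant along its height) (area = (16/2)·7.500²·sin(360°/16) = 172.21 mm²); After intersecting: the 8.5×29.5 cube at (6.5, 3.5) partially overlaps the r=11.5 cylinder; clipping to the common part keeps 15.42 mm²; the r=7.5 cylinder at (6.5, -3) partially overlaps the running intersection; clipping to the common part keeps 2.19 mm² — area = 2.19 mm². Checking containment: the cross-section at z = 8.28 is a subset of the cross-section at z = 7.44.

entirely on top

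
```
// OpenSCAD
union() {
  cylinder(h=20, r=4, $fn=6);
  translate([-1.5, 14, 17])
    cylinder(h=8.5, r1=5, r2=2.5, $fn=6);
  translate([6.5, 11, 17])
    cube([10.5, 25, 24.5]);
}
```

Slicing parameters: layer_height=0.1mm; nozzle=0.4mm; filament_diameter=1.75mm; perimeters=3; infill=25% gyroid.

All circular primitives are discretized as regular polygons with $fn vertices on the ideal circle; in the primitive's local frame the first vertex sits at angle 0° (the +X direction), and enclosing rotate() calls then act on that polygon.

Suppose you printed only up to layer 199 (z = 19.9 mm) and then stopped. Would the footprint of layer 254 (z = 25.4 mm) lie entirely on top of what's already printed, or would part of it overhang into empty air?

entirely on top

Compare the two slices. At z = 19.9: the r=4 cylinder contributes a regular 6-gon of circumradius 4 (area = (6/2)·4.000²·sin(360°/6) = 41.57 mm²); the cone at (-1.5, 14) (r1=5→r2=2.5) has section circumradius 4.147 here — a regular 6-gon (area = (6/2)·4.147²·sin(360°/6) = 44.68 mm²); the cube at (6.5, 11) is present — its section is the full 10.5×25 rectangle (area 262.50 mm²); Combining (union): the 3 present regions are separate (no shared area or edge), so areas and boundary lengths simply add and each stays a separate island — area = 348.75 mm². At z = 25.4: the cylinder is not intersected at this z (z outside [0, 20]); the cone at (-1.5, 14): at t=0.988 of its height the radius interpolates to r₁+(r₂−r₁)t = 2.529, giving a regular 6-gon of that circumradius (area = (6/2)·2.529²·sin(360°/6) = 16.62 mm²); the cube at (6.5, 11) (footprint 10.5×25) is included at this height (area 262.50 mm²); Merging all regions: the 2 present regions are separate (no shared area or edge), so areas and boundary lengths simply add and each stays a separate island — area = 279.12 mm². Checking containment: the cross-section at z = 25.4 is a subset of the cross-section at z = 19.9.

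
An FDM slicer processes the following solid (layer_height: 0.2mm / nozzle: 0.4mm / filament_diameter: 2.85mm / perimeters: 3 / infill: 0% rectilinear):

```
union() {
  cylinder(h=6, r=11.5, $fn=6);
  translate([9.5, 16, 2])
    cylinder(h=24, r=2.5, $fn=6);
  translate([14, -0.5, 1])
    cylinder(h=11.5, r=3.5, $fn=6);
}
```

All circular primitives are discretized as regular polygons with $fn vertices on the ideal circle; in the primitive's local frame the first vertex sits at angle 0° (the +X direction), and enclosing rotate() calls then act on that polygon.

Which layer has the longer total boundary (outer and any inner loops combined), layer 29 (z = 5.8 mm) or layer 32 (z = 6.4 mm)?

Layer 29 (z = 5.8): the r=11.5 cylinder contributes a regular 6-gon of circumradius 11.5 (perimeter = 2·6·11.500·sin(180°/6) = 69.00 mm); the r=2.5 cylinder at (9.5, 16) contributes a regular 6-gon of circumradius 2.5 (perimeter = 2·6·2.500·sin(180°/6) = 15.00 mm); the cylinder at (14, -0.5): section is a regular 6-gon, circumradius r=3.5 (perimeter = 2·6·3.500·sin(180°/6) = 21.00 mm); Merging all regions: the regions partially overlap (shared area 0.79 mm²), so the edge portions inside another operand are dropped and the merged outline is re-measured after clipping — boundary = 101.00 mm. So its perimeter = 101.00 mm. Layer 32 (z = 6.4): the cylinder does not reach this height (z outside [0, 6]); the r=2.5 cylinder at (9.5, 16) gives a regular 6-gon of circumradius 2.5 (constant along its height) (perimeter = 2·6·2.500·sin(180°/6) = 15.00 mm); the r=3.5 cylinder at (14, -0.5) contributes a regular 6-gon of circumradius 3.5 (perimeter = 2·6·3.500·sin(180°/6) = 21.00 mm); Taking the union: the 2 present regions are separate (no shared area or edge), so areas and boundary lengths simply add and each stays a separate island — boundary = 36.00 mm. So its perimeter = 36.00 mm. Layer 29 is larger (101.00 vs 36.00 mm).

layer 29 (z = 5.8 mm)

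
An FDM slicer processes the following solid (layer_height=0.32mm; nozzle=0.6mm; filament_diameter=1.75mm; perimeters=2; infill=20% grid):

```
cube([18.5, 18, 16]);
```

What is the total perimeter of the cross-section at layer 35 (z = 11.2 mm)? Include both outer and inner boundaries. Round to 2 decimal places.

73.00 mm

At z = 11.2 mm: the cube (footprint 18.5×18) is included at this height (perimeter 73.00 mm). Overall, the cross-section is a single solid region. Total boundary length (outer) = 73.00 mm.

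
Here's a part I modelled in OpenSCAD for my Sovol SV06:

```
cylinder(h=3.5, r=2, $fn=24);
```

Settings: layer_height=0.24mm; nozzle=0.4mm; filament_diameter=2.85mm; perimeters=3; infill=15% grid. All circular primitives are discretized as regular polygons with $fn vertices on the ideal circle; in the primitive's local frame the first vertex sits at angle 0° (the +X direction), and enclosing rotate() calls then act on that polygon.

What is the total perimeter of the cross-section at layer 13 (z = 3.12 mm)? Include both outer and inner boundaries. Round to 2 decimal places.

12.53 mm

At z = 3.12 mm: the cylinder: section is a regular 24-gon, circumradius r=2 (perimeter = 2·24·2.000·sin(180°/24) = 12.53 mm). Overall, the cross-section is a single solid region. Total boundary length (outer) = 12.53 mm.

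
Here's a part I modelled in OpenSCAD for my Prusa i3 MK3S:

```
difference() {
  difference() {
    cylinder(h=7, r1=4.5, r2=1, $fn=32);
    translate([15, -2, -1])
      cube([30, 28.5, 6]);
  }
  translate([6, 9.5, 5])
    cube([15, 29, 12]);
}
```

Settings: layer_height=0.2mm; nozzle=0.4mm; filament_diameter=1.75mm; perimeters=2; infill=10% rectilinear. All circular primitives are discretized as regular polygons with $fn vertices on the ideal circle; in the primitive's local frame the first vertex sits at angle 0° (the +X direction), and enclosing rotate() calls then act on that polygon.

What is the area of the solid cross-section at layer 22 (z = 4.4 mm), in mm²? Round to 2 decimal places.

16.51 mm²

At z = 4.4 mm: the cone contributes a regular 32-gon of circumradius 2.300 (interpolated between r1=4.5 and r2=1 at t=0.629) (area = (32/2)·2.300²·sin(360°/32) = 16.51 mm²); the 30×28.5 cube at (15, -2) contributes its full rectangle (area 855.00 mm²); Subtracting the remaining from the first: starting from the cone (16.51 mm²), the 30×28.5 cube at (15, -2) misses the remaining region (no effect) — area = 16.51 mm²; the cube at (6, 9.5) does not reach this height (z outside [5, 17]); Taking the first minus the rest: none of the subtracted shapes is present at this height, so the result so far is unchanged — area = 16.51 mm². Overall, the cross-section is a single solid region. Net area = 16.51 mm².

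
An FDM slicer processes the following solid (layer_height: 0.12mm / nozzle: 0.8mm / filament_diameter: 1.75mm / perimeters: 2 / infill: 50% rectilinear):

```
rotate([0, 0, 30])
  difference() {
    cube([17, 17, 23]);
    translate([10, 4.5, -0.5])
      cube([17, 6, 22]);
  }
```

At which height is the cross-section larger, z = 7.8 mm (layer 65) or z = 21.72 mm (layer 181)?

Layer 65 (z = 7.8): the cube (footprint 17×17) is included at this height (area 289.00 mm²); the cube at (10, 4.5) (footprint 17×6) is included at this height (area 102.00 mm²); Subtracting the remaining from the first: starting from the 17×17 cube (289.00 mm²), the 17×6 cube at (10, 4.5) partially overlaps it — only the 42.00 mm² overlap (of its 102.00 mm²) is removed, clipping the outline — area = 247.00 mm²; (rotated 30° about Z; rotation is an isometry so areas/perimeters/island counts are preserved). So its area = 247.00 mm². Layer 181 (z = 21.72): the cube is present — its section is the full 17×17 rectangle (area 289.00 mm²); the cube at (10, 4.5) is absent (z outside [-0.5, 21.5]); After the difference (first − rest): none of the subtracted shapes is present at this height, so the 17×17 cube is unchanged — area = 289.00 mm²; (rotated 30° about Z; rotation is an isometry so areas/perimeters/island counts are preserved). So its area = 289.00 mm². Layer 181 is larger (289.00 vs 247.00 mm²).

layer 181 (z = 21.72 mm)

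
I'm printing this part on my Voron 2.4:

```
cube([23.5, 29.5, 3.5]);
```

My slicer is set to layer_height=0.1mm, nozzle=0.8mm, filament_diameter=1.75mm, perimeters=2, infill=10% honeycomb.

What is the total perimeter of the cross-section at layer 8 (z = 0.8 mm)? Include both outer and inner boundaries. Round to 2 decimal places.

106.00 mm

At z = 0.8 mm: the 23.5×29.5 cube contributes its full rectangle (perimeter 106.00 mm). Overall, the cross-section is a single solid region. Total boundary length (outer) = 106.00 mm.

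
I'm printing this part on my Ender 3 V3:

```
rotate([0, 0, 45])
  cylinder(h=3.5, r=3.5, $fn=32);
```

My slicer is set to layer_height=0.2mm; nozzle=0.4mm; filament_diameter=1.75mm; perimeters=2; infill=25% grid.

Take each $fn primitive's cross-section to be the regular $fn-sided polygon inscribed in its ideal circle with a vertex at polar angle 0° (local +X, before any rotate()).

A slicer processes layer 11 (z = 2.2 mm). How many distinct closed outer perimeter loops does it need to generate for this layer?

1

At z = 2.2 mm: the r=3.5 cylinder contributes a regular 32-gon of circumradius 3.5; (rotated 45° about Z; rotation is an isometry so areas/perimeters/island counts are preserved). The result has 1 disconnected region.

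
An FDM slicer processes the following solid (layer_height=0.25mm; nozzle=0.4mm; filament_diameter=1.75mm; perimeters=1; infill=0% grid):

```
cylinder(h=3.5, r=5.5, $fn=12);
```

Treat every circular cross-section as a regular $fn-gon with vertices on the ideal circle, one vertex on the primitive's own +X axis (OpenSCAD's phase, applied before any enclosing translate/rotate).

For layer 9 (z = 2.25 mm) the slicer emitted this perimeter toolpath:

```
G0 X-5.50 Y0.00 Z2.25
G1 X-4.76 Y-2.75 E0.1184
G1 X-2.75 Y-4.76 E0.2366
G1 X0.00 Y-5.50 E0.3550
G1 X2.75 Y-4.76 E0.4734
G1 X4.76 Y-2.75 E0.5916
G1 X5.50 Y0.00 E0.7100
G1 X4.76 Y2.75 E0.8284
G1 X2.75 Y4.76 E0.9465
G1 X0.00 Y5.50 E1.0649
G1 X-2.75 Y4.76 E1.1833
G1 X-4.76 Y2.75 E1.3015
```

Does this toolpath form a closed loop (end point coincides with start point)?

Start point (G0): (-5.50, 0.00). End point (last G1): the path does not return to the start — open.

no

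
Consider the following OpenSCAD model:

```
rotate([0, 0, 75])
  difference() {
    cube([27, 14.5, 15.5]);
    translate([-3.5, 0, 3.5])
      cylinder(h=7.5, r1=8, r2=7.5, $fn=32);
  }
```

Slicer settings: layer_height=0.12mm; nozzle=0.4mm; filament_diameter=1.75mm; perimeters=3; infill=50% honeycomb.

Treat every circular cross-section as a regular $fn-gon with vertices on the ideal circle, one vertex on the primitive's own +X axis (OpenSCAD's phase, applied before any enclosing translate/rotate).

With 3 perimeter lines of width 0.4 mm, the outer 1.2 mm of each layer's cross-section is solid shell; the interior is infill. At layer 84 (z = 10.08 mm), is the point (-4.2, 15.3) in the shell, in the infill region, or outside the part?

At z = 10.08 mm: the cube (footprint 27×14.5) is included at this height; the cone at (-3.5, 0) (r1=8→r2=7.5) has section circumradius 7.561 here — a regular 32-gon; Subtracting the remaining from the first: starting from the 27×14.5 cube, the cone at (-3.5, 0) partially overlaps it — only the 19.22 mm² overlap (of its 178.46 mm²) is removed, clipping the outline — 1 connected region; (whole slice rotated 75° about Z — lengths, areas and connectivity unchanged). Overall, the cross-section is a single solid region. Undo the 75° rotation: the query point maps to (13.692, 8.017) in the un-rotated model frame. The nearest boundary edge runs (0.00, 14.50)→(27.00, 14.50); distance from the point to it = 6.48 mm. The point is inside the cross-section and 6.48 mm from the nearest boundary — more than the 1.2 mm shell width (3 × 0.4), so it's in the infill interior.

infill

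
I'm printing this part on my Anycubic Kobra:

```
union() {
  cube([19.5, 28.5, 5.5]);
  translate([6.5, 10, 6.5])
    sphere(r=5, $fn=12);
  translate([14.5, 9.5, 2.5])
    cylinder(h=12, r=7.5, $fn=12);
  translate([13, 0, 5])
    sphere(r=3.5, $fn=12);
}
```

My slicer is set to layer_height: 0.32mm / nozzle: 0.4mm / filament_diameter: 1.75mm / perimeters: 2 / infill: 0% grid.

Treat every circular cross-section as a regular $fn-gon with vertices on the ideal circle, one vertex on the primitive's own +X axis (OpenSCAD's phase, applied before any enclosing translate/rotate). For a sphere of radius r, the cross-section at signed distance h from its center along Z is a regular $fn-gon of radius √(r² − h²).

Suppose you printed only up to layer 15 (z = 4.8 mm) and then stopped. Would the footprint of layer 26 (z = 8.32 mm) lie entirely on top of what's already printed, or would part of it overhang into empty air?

Compare the two slices. At z = 4.8: the cube is present — its section is the full 19.5×28.5 rectangle (area 555.75 mm²); the r=5 sphere at (6.5, 10) slices to a regular 12-gon of circumradius 4.702 (√(r²−h²) with h=1.7 from center) (area = (12/2)·4.702²·sin(360°/12) = 66.33 mm²); the cylinder at (14.5, 9.5): section is a regular 12-gon, circumradius r=7.5 (area = (12/2)·7.500²·sin(360°/12) = 168.75 mm²); the sphere at (13, 0): section is a regular 12-gon, circumradius = √(r²−h²) = √(3.5²−0.2²) = 3.494 (area = (12/2)·3.494²·sin(360°/12) = 36.63 mm²); Merging all regions: the regions partially overlap — summed areas 827.46 mm² minus the doubly-counted overlap 236.18 mm² gives 591.28 mm² — area = 591.28 mm². At z = 8.32: the cube does not reach this height (z outside [0, 5.5]); the sphere at (6.5, 10): section is a regular 12-gon, circumradius = √(r²−h²) = √(5²−1.82²) = 4.657 (area = (12/2)·4.657²·sin(360°/12) = 65.06 mm²); the r=7.5 cylinder at (14.5, 9.5) contributes a regular 12-gon of circumradius 7.5 (area = (12/2)·7.500²·sin(360°/12) = 168.75 mm²); the sphere at (13, 0): section is a regular 12-gon, circumradius = √(r²−h²) = √(3.5²−3.32²) = 1.108 (area = (12/2)·1.108²·sin(360°/12) = 3.68 mm²); Taking the union: the regions partially overlap — summed areas 237.50 mm² minus the doubly-counted overlap 22.49 mm² gives 215.00 mm² — area = 215.00 mm². Checking containment: the cross-section at z = 8.32 is a subset of the cross-section at z = 4.8.

entirely on top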